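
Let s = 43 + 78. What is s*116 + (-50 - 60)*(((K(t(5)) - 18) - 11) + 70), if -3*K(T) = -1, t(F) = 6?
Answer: 28468/3 ≈ 9489.3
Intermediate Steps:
K(T) = 1/3 (K(T) = -1/3*(-1) = 1/3)
s = 121
s*116 + (-50 - 60)*(((K(t(5)) - 18) - 11) + 70) = 121*116 + (-50 - 60)*(((1/3 - 18) - 11) + 70) = 14036 - 110*((-53/3 - 11) + 70) = 14036 - 110*(-86/3 + 70) = 14036 - 110*124/3 = 14036 - 13640/3 = 28468/3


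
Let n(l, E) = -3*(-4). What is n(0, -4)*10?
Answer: 120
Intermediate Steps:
n(l, E) = 12
n(0, -4)*10 = 12*10 = 120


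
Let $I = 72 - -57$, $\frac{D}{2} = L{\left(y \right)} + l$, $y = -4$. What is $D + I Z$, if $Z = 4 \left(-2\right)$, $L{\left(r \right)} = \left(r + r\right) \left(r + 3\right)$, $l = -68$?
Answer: $-1152$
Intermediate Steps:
$L{\left(r \right)} = 2 r \left(3 + r\right)$
$Z = -8$
$D = -120$ ($D = 2 \left(2 \left(-4\right) \left(3 - 4\right) - 68\right) = 2 \left(2 \left(-4\right) \left(-1\right) - 68\right) = 2 \left(8 - 68\right) = 2 \left(-60\right) = -120$)
$I = 129$ ($I = 72 + 57 = 129$)
$D + I Z = -120 + 129 \left(-8\right) = -120 - 1032 = -1152$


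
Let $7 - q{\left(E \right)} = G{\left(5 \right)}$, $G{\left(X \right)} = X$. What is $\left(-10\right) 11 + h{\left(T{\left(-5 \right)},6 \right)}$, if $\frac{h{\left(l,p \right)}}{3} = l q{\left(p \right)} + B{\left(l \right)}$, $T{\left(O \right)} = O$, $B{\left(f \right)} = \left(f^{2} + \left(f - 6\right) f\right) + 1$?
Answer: $103$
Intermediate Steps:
$q{\left(E \right)} = 2$ ($q{\left(E \right)} = 7 - 5 = 2$)
$B{\left(f \right)} = 1 + f^{2} + f \left(-6 + f\right)$ ($B{\left(f \right)} = \left(f^{2} + \left(f - 6\right) f\right) + 1 = \left(f^{2} + \left(-6 + f\right) f\right) + 1 = \left(f^{2} + f \left(-6 + f\right)\right) + 1 = 1 + f^{2} + f \left(-6 + f\right)$)
$h{\left(l,p \right)} = 3 - 12 l + 6 l^{2}$ ($h{\left(l,p \right)} = 3 \left(l 2 + \left(1 - 6 l + 2 l^{2}\right)\right) = 3 \left(2 l + \left(1 - 6 l + 2 l^{2}\right)\right) = 3 \left(1 - 4 l + 2 l^{2}\right) = 3 - 12 l + 6 l^{2}$)
$\left(-10\right) 11 + h{\left(T{\left(-5 \right)},6 \right)} = \left(-10\right) 11 + \left(3 - -60 + 6 \left(-5\right)^{2}\right) = -110 + \left(3 + 60 + 6 \cdot 25\right) = -110 + \left(3 + 60 + 150\right) = -110 + 213 = 103$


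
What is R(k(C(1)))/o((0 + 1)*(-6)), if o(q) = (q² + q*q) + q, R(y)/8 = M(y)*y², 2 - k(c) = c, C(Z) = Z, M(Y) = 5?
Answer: 20/33 ≈ 0.60606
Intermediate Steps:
k(c) = 2 - c
R(y) = 40*y² (R(y) = 8*(5*y²) = 40*y²)
o(q) = q + 2*q² (o(q) = (q² + q²) + q = 2*q² + q = q + 2*q²)
R(k(C(1)))/o((0 + 1)*(-6)) = (40*(2 - 1*1)²)/((((0 + 1)*(-6))*(1 + 2*((0 + 1)*(-6))))) = (40*(2 - 1)²)/(((1*(-6))*(1 + 2*(1*(-6))))) = (40*1²)/((-6*(1 + 2*(-6)))) = (40*1)/((-6*(1 - 12))) = 40/((-6*(-11))) = 40/66 = 40*(1/66) = 20/33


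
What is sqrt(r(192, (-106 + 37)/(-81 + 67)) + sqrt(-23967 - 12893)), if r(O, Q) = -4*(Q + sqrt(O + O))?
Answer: sqrt(-966 - 1568*sqrt(6) + 98*I*sqrt(9215))/7 ≈ 7.6649 + 12.524*I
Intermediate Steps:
r(O, Q) = -4*Q - 4*sqrt(2)*sqrt(O) (r(O, Q) = -4*(Q + sqrt(2*O)) = -4*(Q + sqrt(2)*sqrt(O)) = -4*Q - 4*sqrt(2)*sqrt(O))
sqrt(r(192, (-106 + 37)/(-81 + 67)) + sqrt(-23967 - 12893)) = sqrt((-4*(-106 + 37)/(-81 + 67) - 4*sqrt(2)*sqrt(192)) + sqrt(-23967 - 12893)) = sqrt((-(-276)/(-14) - 4*sqrt(2)*8*sqrt(3)) + sqrt(-36860)) = sqrt((-(-276)*(-1)/14 - 32*sqrt(6)) + 2*I*sqrt(9215)) = sqrt((-4*69/14 - 32*sqrt(6)) + 2*I*sqrt(9215)) = sqrt((-138/7 - 32*sqrt(6)) + 2*I*sqrt(9215)) = sqrt(-138/7 - 32*sqrt(6) + 2*I*sqrt(9215))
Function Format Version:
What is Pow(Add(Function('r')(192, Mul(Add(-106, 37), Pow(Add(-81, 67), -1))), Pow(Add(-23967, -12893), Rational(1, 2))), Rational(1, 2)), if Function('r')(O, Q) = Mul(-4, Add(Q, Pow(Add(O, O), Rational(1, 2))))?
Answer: Mul(Rational(1, 7), Pow(Add(-966, Mul(-1568, Pow(6, Rational(1, 2))), Mul(98, I, Pow(9215, Rational(1, 2)))), Rational(1, 2))) ≈ Add(7.6649, Mul(12.524, I))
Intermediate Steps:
Function('r')(O, Q) = Add(Mul(-4, Q), Mul(-4, Pow(2, Rational(1, 2)), Pow(O, Rational(1, 2)))) (Function('r')(O, Q) = Mul(-4, Add(Q, Pow(Mul(2, O), Rational(1, 2)))) = Mul(-4, Add(Q, Mul(Pow(2, Rational(1, 2)), Pow(O, Rational(1, 2))))) = Add(Mul(-4, Q), Mul(-4, Pow(2, Rational(1, 2)), Pow(O, Rational(1, 2)))))
Pow(Add(Function('r')(192, Mul(Add(-106, 37), Pow(Add(-81, 67), -1))), Pow(Add(-23967, -12893), Rational(1, 2))), Rational(1, 2)) = Pow(Add(Add(Mul(-4, Mul(Add(-106, 37), Pow(Add(-81, 67), -1))), Mul(-4, Pow(2, Rational(1, 2)), Pow(192, Rational(1, 2)))), Pow(Add(-23967, -12893), Rational(1, 2))), Rational(1, 2)) = Pow(Add(Add(Mul(-4, Mul(-69, Pow(-14, -1))), Mul(-4, Pow(2, Rational(1, 2)), Mul(8, Pow(3, Rational(1, 2))))), Pow(-36860, Rational(1, 2))), Rational(1, 2)) = Pow(Add(Add(Mul(-4, Mul(-69, Rational(-1, 14))), Mul(-32, Pow(6, Rational(1, 2)))), Mul(2, I, Pow(9215, Rational(1, 2)))), Rational(1, 2)) = Pow(Add(Add(Mul(-4, Rational(69, 14)), Mul(-32, Pow(6, Rational(1, 2)))), Mul(2, I, Pow(9215, Rational(1, 2)))), Rational(1, 2)) = Pow(Add(Add(Rational(-138, 7), Mul(-32, Pow(6, Rational(1, 2)))), Mul(2, I, Pow(9215, Rational(1, 2)))), Rational(1, 2)) = Pow(Add(Rational(-138, 7), Mul(-32, Pow(6, Rational(1, 2))), Mul(2, I, Pow(9215, Rational(1, 2)))), Rational(1, 2))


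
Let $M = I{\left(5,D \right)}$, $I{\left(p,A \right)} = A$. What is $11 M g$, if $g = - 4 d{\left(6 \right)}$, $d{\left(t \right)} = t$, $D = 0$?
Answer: $0$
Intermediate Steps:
$M = 0$
$g = -24$ ($g = \left(-4\right) 6 = -24$)
$11 M g = 11 \cdot 0 \left(-24\right) = 0 \left(-24\right) = 0$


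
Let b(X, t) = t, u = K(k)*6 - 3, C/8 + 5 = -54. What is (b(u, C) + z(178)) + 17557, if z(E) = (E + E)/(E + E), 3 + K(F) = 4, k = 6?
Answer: 17086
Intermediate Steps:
C = -472 (C = -40 + 8*(-54) = -40 - 432 = -472)
K(F) = 1 (K(F) = -3 + 4 = 1)
u = 3 (u = 1*6 - 3 = 6 - 3 = 3)
z(E) = 1 (z(E) = (2*E)/((2*E)) = (2*E)*(1/(2*E)) = 1)
(b(u, C) + z(178)) + 17557 = (-472 + 1) + 17557 = -471 + 17557 = 17086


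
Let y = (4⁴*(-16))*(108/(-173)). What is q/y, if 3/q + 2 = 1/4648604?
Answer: -201052123/342732238848 ≈ -0.00058662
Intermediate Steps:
y = 442368/173 (y = (256*(-16))*(108*(-1/173)) = -4096*(-108/173) = 442368/173 ≈ 2557.0)
q = -4648604/3099069 (q = 3/(-2 + 1/4648604) = 3/(-9297207/4648604) = 3*(-4648604/9297207) = -4648604/3099069 ≈ -1.5000)
q/y = -4648604/(3099069*442368/173) = -4648604/3099069*173/442368 = -201052123/342732238848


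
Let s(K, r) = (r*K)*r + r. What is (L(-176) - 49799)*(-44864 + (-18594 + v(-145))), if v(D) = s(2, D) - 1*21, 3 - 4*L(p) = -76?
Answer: 2147875079/2 ≈ 1.0739e+9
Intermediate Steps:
L(p) = 79/4 (L(p) = 3/4 - 1/4*(-76) = 3/4 + 19 = 79/4)
s(K, r) = r + K*r**2 (s(K, r) = (K*r)*r + r = K*r**2 + r = r + K*r**2)
v(D) = -21 + D*(1 + 2*D) (v(D) = D*(1 + 2*D) - 1*21 = D*(1 + 2*D) - 21 = -21 + D*(1 + 2*D))
(L(-176) - 49799)*(-44864 + (-18594 + v(-145))) = (79/4 - 49799)*(-44864 + (-18594 + (-21 - 145*(1 + 2*(-145))))) = -199117*(-44864 + (-18594 + (-21 - 145*(1 - 290))))/4 = -199117*(-44864 + (-18594 + (-21 - 145*(-289))))/4 = -199117*(-44864 + (-18594 + (-21 + 41905)))/4 = -199117*(-44864 + (-18594 + 41884))/4 = -199117*(-44864 + 23290)/4 = -199117/4*(-21574) = 2147875079/2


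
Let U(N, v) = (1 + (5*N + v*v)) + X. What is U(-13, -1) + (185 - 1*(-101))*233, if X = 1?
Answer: 66576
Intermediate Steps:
U(N, v) = 2 + v² + 5*N (U(N, v) = (1 + (5*N + v*v)) + 1 = (1 + (5*N + v²)) + 1 = (1 + (v² + 5*N)) + 1 = (1 + v² + 5*N) + 1 = 2 + v² + 5*N)
U(-13, -1) + (185 - 1*(-101))*233 = (2 + (-1)² + 5*(-13)) + (185 - 1*(-101))*233 = (2 + 1 - 65) + (185 + 101)*233 = -62 + 286*233 = -62 + 66638 = 66576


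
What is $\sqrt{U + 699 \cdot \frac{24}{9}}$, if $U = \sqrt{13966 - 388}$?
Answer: $\sqrt{1864 + \sqrt{13578}} \approx 44.503$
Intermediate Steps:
$U = \sqrt{13578} \approx 116.52$
$\sqrt{U + 699 \cdot \frac{24}{9}} = \sqrt{\sqrt{13578} + 699 \cdot \frac{24}{9}} = \sqrt{\sqrt{13578} + 699 \cdot 24 \cdot \frac{1}{9}} = \sqrt{\sqrt{13578} + 699 \cdot \frac{8}{3}} = \sqrt{\sqrt{13578} + 1864} = \sqrt{1864 + \sqrt{13578}}$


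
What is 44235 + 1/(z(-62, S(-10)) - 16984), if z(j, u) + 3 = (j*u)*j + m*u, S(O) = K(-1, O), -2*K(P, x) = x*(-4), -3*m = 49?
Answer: 12413269932/280621 ≈ 44235.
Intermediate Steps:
m = -49/3 (m = -⅓*49 = -49/3 ≈ -16.333)
K(P, x) = 2*x (K(P, x) = -x*(-4)/2 = -(-2)*x = 2*x)
S(O) = 2*O
z(j, u) = -3 - 49*u/3 + u*j² (z(j, u) = -3 + ((j*u)*j - 49*u/3) = -3 + (u*j² - 49*u/3) = -3 + (-49*u/3 + u*j²) = -3 - 49*u/3 + u*j²)
44235 + 1/(z(-62, S(-10)) - 16984) = 44235 + 1/((-3 - 98*(-10)/3 + (2*(-10))*(-62)²) - 16984) = 44235 + 1/((-3 - 49/3*(-20) - 20*3844) - 16984) = 44235 + 1/((-3 + 980/3 - 76880) - 16984) = 44235 + 1/(-229669/3 - 16984) = 44235 + 1/(-280621/3) = 44235 - 3/280621 = 12413269932/280621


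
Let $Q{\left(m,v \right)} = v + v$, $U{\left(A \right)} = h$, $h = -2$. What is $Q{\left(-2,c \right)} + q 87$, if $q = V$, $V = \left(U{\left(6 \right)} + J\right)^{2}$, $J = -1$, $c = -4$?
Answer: $775$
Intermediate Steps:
$U{\left(A \right)} = -2$
$V = 9$ ($V = \left(-2 - 1\right)^{2} = \left(-3\right)^{2} = 9$)
$Q{\left(m,v \right)} = 2 v$
$q = 9$
$Q{\left(-2,c \right)} + q 87 = 2 \left(-4\right) + 9 \cdot 87 = -8 + 783 = 775$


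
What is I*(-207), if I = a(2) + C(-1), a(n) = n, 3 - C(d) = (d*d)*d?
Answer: -1242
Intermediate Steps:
C(d) = 3 - d**3 (C(d) = 3 - d*d*d = 3 - d**2*d = 3 - d**3)
I = 6 (I = 2 + (3 - 1*(-1)**3) = 2 + (3 - 1*(-1)) = 2 + (3 + 1) = 2 + 4 = 6)
I*(-207) = 6*(-207) = -1242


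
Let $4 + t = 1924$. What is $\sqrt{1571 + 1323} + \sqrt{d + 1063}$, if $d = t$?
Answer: $\sqrt{2894} + \sqrt{2983} \approx 108.41$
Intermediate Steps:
$t = 1920$ ($t = -4 + 1924 = 1920$)
$d = 1920$
$\sqrt{1571 + 1323} + \sqrt{d + 1063} = \sqrt{1571 + 1323} + \sqrt{1920 + 1063} = \sqrt{2894} + \sqrt{2983}$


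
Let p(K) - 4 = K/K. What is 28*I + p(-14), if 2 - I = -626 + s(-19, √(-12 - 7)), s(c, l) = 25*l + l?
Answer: 17589 - 728*I*√19 ≈ 17589.0 - 3173.3*I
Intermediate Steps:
p(K) = 5 (p(K) = 4 + K/K = 4 + 1 = 5)
s(c, l) = 26*l
I = 628 - 26*I*√19 (I = 2 - (-626 + 26*√(-12 - 7)) = 2 - (-626 + 26*√(-19)) = 2 - (-626 + 26*(I*√19)) = 2 - (-626 + 26*I*√19) = 2 + (626 - 26*I*√19) = 628 - 26*I*√19 ≈ 628.0 - 113.33*I)
28*I + p(-14) = 28*(628 - 26*I*√19) + 5 = (17584 - 728*I*√19) + 5 = 17589 - 728*I*√19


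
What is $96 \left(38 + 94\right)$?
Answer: $12672$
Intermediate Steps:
$96 \left(38 + 94\right) = 96 \cdot 132 = 12672$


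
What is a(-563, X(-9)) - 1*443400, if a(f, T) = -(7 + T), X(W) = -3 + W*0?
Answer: -443404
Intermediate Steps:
X(W) = -3 (X(W) = -3 + 0 = -3)
a(f, T) = -7 - T
a(-563, X(-9)) - 1*443400 = (-7 - 1*(-3)) - 1*443400 = (-7 + 3) - 443400 = -4 - 443400 = -443404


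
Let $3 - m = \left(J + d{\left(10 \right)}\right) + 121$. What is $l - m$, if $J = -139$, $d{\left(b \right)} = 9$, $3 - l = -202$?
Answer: $193$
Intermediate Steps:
$l = 205$ ($l = 3 - -202 = 3 + 202 = 205$)
$m = 12$ ($m = 3 - \left(\left(-139 + 9\right) + 121\right) = 3 - \left(-130 + 121\right) = 3 - -9 = 3 + 9 = 12$)
$l - m = 205 - 12 = 193$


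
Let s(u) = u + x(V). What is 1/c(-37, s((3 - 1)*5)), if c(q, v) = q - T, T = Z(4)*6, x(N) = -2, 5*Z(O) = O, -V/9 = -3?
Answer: -5/209 ≈ -0.023923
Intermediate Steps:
V = 27 (V = -9*(-3) = 27)
Z(O) = O/5
T = 24/5 (T = ((⅕)*4)*6 = (⅘)*6 = 24/5 ≈ 4.8000)
s(u) = -2 + u (s(u) = u - 2 = -2 + u)
c(q, v) = -24/5 + q (c(q, v) = q - 1*24/5 = q - 24/5 = -24/5 + q)
1/c(-37, s((3 - 1)*5)) = 1/(-24/5 - 37) = 1/(-209/5) = -5/209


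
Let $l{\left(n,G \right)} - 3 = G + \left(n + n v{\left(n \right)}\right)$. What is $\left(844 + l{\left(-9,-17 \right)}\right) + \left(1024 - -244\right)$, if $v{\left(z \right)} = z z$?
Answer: $1360$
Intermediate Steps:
$v{\left(z \right)} = z^{2}$
$l{\left(n,G \right)} = 3 + G + n + n^{3}$ ($l{\left(n,G \right)} = 3 + \left(G + \left(n + n n^{2}\right)\right) = 3 + \left(G + \left(n + n^{3}\right)\right) = 3 + \left(G + n + n^{3}\right) = 3 + G + n + n^{3}$)
$\left(844 + l{\left(-9,-17 \right)}\right) + \left(1024 - -244\right) = \left(844 + \left(3 - 17 - 9 + \left(-9\right)^{3}\right)\right) + \left(1024 - -244\right) = \left(844 - 752\right) + \left(1024 + 244\right) = \left(844 - 752\right) + 1268 = 92 + 1268 = 1360$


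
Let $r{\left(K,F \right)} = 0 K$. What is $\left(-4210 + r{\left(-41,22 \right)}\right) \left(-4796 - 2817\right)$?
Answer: $32050730$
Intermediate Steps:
$r{\left(K,F \right)} = 0$
$\left(-4210 + r{\left(-41,22 \right)}\right) \left(-4796 - 2817\right) = \left(-4210 + 0\right) \left(-4796 - 2817\right) = \left(-4210\right) \left(-7613\right) = 32050730$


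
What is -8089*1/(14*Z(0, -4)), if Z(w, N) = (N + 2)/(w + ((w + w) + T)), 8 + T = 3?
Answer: -40445/28 ≈ -1444.5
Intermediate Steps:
T = -5 (T = -8 + 3 = -5)
Z(w, N) = (2 + N)/(-5 + 3*w) (Z(w, N) = (N + 2)/(w + ((w + w) - 5)) = (2 + N)/(w + (2*w - 5)) = (2 + N)/(w + (-5 + 2*w)) = (2 + N)/(-5 + 3*w))
-8089*1/(14*Z(0, -4)) = -8089*(-5 + 3*0)/(14*(2 - 4)) = -8089/(14*(-2/(-5 + 0))) = -8089/(14*(-2/(-5))) = -8089/(14*(-⅕*(-2))) = -8089/(14*(⅖)) = -8089/28/5 = -8089*5/28 = -40445/28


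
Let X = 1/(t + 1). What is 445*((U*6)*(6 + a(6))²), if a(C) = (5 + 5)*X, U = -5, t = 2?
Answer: -3488800/3 ≈ -1.1629e+6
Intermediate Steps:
X = ⅓ (X = 1/(2 + 1) = 1/3 = ⅓ ≈ 0.33333)
a(C) = 10/3 (a(C) = (5 + 5)*(⅓) = 10*(⅓) = 10/3)
445*((U*6)*(6 + a(6))²) = 445*((-5*6)*(6 + 10/3)²) = 445*(-30*(28/3)²) = 445*(-30*784/9) = 445*(-7840/3) = -3488800/3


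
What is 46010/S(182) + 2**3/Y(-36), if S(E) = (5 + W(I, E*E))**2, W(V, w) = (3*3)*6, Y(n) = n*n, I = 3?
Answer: 7457101/563922 ≈ 13.224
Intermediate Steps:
Y(n) = n**2
W(V, w) = 54 (W(V, w) = 9*6 = 54)
S(E) = 3481 (S(E) = (5 + 54)**2 = 59**2 = 3481)
46010/S(182) + 2**3/Y(-36) = 46010/3481 + 2**3/((-36)**2) = 46010*(1/3481) + 8/1296 = 46010/3481 + 8*(1/1296) = 46010/3481 + 1/162 = 7457101/563922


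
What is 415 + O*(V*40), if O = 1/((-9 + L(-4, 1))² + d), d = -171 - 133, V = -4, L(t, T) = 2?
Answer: 21197/51 ≈ 415.63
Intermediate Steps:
d = -304
O = -1/255 (O = 1/((-9 + 2)² - 304) = 1/((-7)² - 304) = 1/(49 - 304) = 1/(-255) = -1/255 ≈ -0.0039216)
415 + O*(V*40) = 415 - (-4)*40/255 = 415 - 1/255*(-160) = 415 + 32/51 = 21197/51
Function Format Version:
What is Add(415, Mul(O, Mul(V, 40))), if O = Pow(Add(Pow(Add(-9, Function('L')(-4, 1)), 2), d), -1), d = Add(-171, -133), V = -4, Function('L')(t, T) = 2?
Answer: Rational(21197, 51) ≈ 415.63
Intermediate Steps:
d = -304
O = Rational(-1, 255) (O = Pow(Add(Pow(Add(-9, 2), 2), -304), -1) = Pow(Add(Pow(-7, 2), -304), -1) = Pow(Add(49, -304), -1) = Pow(-255, -1) = Rational(-1, 255) ≈ -0.0039216)
Add(415, Mul(O, Mul(V, 40))) = Add(415, Mul(Rational(-1, 255), Mul(-4, 40))) = Add(415, Mul(Rational(-1, 255), -160)) = Add(415, Rational(32, 51)) = Rational(21197, 51)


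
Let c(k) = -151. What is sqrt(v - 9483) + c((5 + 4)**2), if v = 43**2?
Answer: -151 + I*sqrt(7634) ≈ -151.0 + 87.373*I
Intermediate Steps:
v = 1849
sqrt(v - 9483) + c((5 + 4)**2) = sqrt(1849 - 9483) - 151 = sqrt(-7634) - 151 = I*sqrt(7634) - 151 = -151 + I*sqrt(7634)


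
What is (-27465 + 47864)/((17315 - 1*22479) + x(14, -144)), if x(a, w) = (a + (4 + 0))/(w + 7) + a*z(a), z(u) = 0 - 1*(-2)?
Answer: -2794663/703650 ≈ -3.9717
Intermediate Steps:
z(u) = 2 (z(u) = 0 + 2 = 2)
x(a, w) = 2*a + (4 + a)/(7 + w) (x(a, w) = (a + (4 + 0))/(w + 7) + a*2 = (a + 4)/(7 + w) + 2*a = (4 + a)/(7 + w) + 2*a = 2*a + (4 + a)/(7 + w))
(-27465 + 47864)/((17315 - 1*22479) + x(14, -144)) = (-27465 + 47864)/((17315 - 1*22479) + (4 + 15*14 + 2*14*(-144))/(7 - 144)) = 20399/((17315 - 22479) + (4 + 210 - 4032)/(-137)) = 20399/(-5164 - 1/137*(-3818)) = 20399/(-5164 + 3818/137) = 20399/(-703650/137) = 20399*(-137/703650) = -2794663/703650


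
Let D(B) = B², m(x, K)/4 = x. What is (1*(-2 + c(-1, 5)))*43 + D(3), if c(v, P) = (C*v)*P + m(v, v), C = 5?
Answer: -1324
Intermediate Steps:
m(x, K) = 4*x
c(v, P) = 4*v + 5*P*v (c(v, P) = (5*v)*P + 4*v = 5*P*v + 4*v = 4*v + 5*P*v)
(1*(-2 + c(-1, 5)))*43 + D(3) = (1*(-2 - (4 + 5*5)))*43 + 3² = (1*(-2 - (4 + 25)))*43 + 9 = (1*(-2 - 1*29))*43 + 9 = (1*(-2 - 29))*43 + 9 = (1*(-31))*43 + 9 = -31*43 + 9 = -1333 + 9 = -1324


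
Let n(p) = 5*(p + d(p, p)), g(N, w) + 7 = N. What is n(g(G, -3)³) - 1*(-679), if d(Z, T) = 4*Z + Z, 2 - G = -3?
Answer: 439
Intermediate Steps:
G = 5 (G = 2 - 1*(-3) = 2 + 3 = 5)
d(Z, T) = 5*Z
g(N, w) = -7 + N
n(p) = 30*p (n(p) = 5*(p + 5*p) = 5*(6*p) = 30*p)
n(g(G, -3)³) - 1*(-679) = 30*(-7 + 5)³ - 1*(-679) = 30*(-2)³ + 679 = 30*(-8) + 679 = -240 + 679 = 439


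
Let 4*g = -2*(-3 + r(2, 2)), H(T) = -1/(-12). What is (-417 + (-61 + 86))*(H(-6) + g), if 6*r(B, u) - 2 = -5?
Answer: -2156/3 ≈ -718.67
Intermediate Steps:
r(B, u) = -1/2 (r(B, u) = 1/3 + (1/6)*(-5) = 1/3 - 5/6 = -1/2)
H(T) = 1/12 (H(T) = -1*(-1/12) = 1/12)
g = 7/4 (g = (-2*(-3 - 1/2))/4 = (-2*(-7/2))/4 = (1/4)*7 = 7/4 ≈ 1.7500)
(-417 + (-61 + 86))*(H(-6) + g) = (-417 + (-61 + 86))*(1/12 + 7/4) = (-417 + 25)*(11/6) = -392*11/6 = -2156/3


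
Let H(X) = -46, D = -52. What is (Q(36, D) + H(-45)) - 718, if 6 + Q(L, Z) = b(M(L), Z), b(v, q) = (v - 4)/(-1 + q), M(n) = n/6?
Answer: -40812/53 ≈ -770.04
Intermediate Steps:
M(n) = n/6 (M(n) = n*(⅙) = n/6)
b(v, q) = (-4 + v)/(-1 + q)
Q(L, Z) = -6 + (-4 + L/6)/(-1 + Z)
(Q(36, D) + H(-45)) - 718 = ((12 + 36 - 36*(-52))/(6*(-1 - 52)) - 46) - 718 = ((⅙)*(12 + 36 + 1872)/(-53) - 46) - 718 = ((⅙)*(-1/53)*1920 - 46) - 718 = (-320/53 - 46) - 718 = -2758/53 - 718 = -40812/53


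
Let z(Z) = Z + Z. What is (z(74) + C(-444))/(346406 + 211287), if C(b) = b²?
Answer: 197284/557693 ≈ 0.35375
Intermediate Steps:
z(Z) = 2*Z
(z(74) + C(-444))/(346406 + 211287) = (2*74 + (-444)²)/(346406 + 211287) = (148 + 197136)/557693 = 197284*(1/557693) = 197284/557693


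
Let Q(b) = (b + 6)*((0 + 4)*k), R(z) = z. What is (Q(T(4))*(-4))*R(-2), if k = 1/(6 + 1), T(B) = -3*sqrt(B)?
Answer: 0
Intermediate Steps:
k = 1/7 ≈ 0.14286
Q(b) = 24/7 + 4*b/7 (Q(b) = (b + 6)*((0 + 4)*(1/7)) = (6 + b)*(4*(1/7)) = (6 + b)*(4/7) = 24/7 + 4*b/7)
(Q(T(4))*(-4))*R(-2) = ((24/7 + 4*(-3*sqrt(4))/7)*(-4))*(-2) = ((24/7 + 4*(-3*2)/7)*(-4))*(-2) = ((24/7 + (4/7)*(-6))*(-4))*(-2) = ((24/7 - 24/7)*(-4))*(-2) = (0*(-4))*(-2) = 0*(-2) = 0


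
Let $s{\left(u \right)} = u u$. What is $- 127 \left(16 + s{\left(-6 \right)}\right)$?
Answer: $-6604$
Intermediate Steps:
$s{\left(u \right)} = u^{2}$
$- 127 \left(16 + s{\left(-6 \right)}\right) = - 127 \left(16 + \left(-6\right)^{2}\right) = - 127 \left(16 + 36\right) = \left(-127\right) 52 = -6604$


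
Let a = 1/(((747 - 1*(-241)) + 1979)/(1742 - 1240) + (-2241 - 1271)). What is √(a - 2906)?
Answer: 176*I*√290618851783/1760057 ≈ 53.907*I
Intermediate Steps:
a = -502/1760057 (a = 1/(((747 + 241) + 1979)/502 - 3512) = 1/((988 + 1979)*(1/502) - 3512) = 1/(2967*(1/502) - 3512) = 1/(2967/502 - 3512) = 1/(-1760057/502) = -502/1760057 ≈ -0.00028522)
√(a - 2906) = √(-502/1760057 - 2906) = √(-5114726144/1760057) = 176*I*√290618851783/1760057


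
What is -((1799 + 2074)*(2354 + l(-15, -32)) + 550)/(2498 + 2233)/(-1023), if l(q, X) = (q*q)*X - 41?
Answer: -18926801/4839813 ≈ -3.9106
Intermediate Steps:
l(q, X) = -41 + X*q² (l(q, X) = q²*X - 41 = X*q² - 41 = -41 + X*q²)
-((1799 + 2074)*(2354 + l(-15, -32)) + 550)/(2498 + 2233)/(-1023) = -((1799 + 2074)*(2354 + (-41 - 32*(-15)²)) + 550)/(2498 + 2233)/(-1023) = -(3873*(2354 + (-41 - 32*225)) + 550)/4731*(-1)/1023 = -(3873*(2354 + (-41 - 7200)) + 550)*(1/4731)*(-1)/1023 = -(3873*(2354 - 7241) + 550)*(1/4731)*(-1)/1023 = -(3873*(-4887) + 550)*(1/4731)*(-1)/1023 = -(-18927351 + 550)*(1/4731)*(-1)/1023 = -(-18926801*1/4731)*(-1)/1023 = -(-18926801)*(-1)/(4731*1023) = -1*18926801/4839813 = -18926801/4839813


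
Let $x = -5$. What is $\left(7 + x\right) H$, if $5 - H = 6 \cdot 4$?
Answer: $-38$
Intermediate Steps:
$H = -19$ ($H = 5 - 6 \cdot 4 = 5 - 24 = -19$)
$\left(7 + x\right) H = \left(7 - 5\right) \left(-19\right) = 2 \left(-19\right) = -38$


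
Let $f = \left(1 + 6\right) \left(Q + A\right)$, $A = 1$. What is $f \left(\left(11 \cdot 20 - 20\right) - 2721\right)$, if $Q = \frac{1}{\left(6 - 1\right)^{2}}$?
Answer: $- \frac{458822}{25} \approx -18353.0$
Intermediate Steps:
$Q = \frac{1}{25}$ ($Q = \frac{1}{5^{2}} = \frac{1}{25} \approx 0.04$)
$f = \frac{182}{25}$ ($f = \left(1 + 6\right) \left(\frac{1}{25} + 1\right) = 7 \cdot \frac{26}{25} = \frac{182}{25} \approx 7.28$)
$f \left(\left(11 \cdot 20 - 20\right) - 2721\right) = \frac{182 \left(\left(11 \cdot 20 - 20\right) - 2721\right)}{25} = \frac{182 \left(\left(220 - 20\right) - 2721\right)}{25} = \frac{182 \left(200 - 2721\right)}{25} = \frac{182}{25} \left(-2521\right) = - \frac{458822}{25}$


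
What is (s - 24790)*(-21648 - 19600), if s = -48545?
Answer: 3024922080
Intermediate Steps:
(s - 24790)*(-21648 - 19600) = (-48545 - 24790)*(-21648 - 19600) = -73335*(-41248) = 3024922080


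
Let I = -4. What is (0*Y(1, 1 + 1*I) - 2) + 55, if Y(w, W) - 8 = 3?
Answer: 53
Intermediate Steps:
Y(w, W) = 11 (Y(w, W) = 8 + 3 = 11)
(0*Y(1, 1 + 1*I) - 2) + 55 = (0*11 - 2) + 55 = (0 - 2) + 55 = -2 + 55 = 53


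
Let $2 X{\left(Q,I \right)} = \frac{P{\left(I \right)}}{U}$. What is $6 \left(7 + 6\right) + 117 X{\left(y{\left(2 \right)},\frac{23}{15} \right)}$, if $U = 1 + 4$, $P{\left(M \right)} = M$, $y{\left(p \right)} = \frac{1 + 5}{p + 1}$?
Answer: $\frac{4797}{50} \approx 95.94$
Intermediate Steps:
$y{\left(p \right)} = \frac{6}{1 + p}$
$U = 5$
$X{\left(Q,I \right)} = \frac{I}{10}$ ($X{\left(Q,I \right)} = \frac{I \frac{1}{5}}{2} = \frac{\frac{1}{5} I}{2} = \frac{I}{10}$)
$6 \left(7 + 6\right) + 117 X{\left(y{\left(2 \right)},\frac{23}{15} \right)} = 6 \left(7 + 6\right) + 117 \frac{23 \cdot \frac{1}{15}}{10} = 6 \cdot 13 + 117 \frac{23 \cdot \frac{1}{15}}{10} = 78 + 117 \cdot \frac{1}{10} \cdot \frac{23}{15} = 78 + 117 \cdot \frac{23}{150} = 78 + \frac{897}{50} = \frac{4797}{50}$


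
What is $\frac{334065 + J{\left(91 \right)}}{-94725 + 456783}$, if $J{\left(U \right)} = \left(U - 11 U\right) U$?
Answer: $\frac{251255}{362058} \approx 0.69396$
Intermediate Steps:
$J{\left(U \right)} = - 10 U^{2}$ ($J{\left(U \right)} = - 10 U U = - 10 U^{2}$)
$\frac{334065 + J{\left(91 \right)}}{-94725 + 456783} = \frac{334065 - 10 \cdot 91^{2}}{-94725 + 456783} = \frac{334065 - 82810}{362058} = \left(334065 - 82810\right) \frac{1}{362058} = 251255 \cdot \frac{1}{362058} = \frac{251255}{362058}$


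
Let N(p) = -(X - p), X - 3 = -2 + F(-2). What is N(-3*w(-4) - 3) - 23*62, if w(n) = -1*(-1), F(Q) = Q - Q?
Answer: -1433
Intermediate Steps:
F(Q) = 0
w(n) = 1
X = 1 (X = 3 + (-2 + 0) = 3 - 2 = 1)
N(p) = -1 + p (N(p) = -(1 - p) = -1 + p)
N(-3*w(-4) - 3) - 23*62 = (-1 + (-3*1 - 3)) - 23*62 = (-1 + (-3 - 3)) - 1426 = (-1 - 6) - 1426 = -7 - 1426 = -1433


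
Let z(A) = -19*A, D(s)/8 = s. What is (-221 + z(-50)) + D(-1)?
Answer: 721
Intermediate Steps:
D(s) = 8*s
(-221 + z(-50)) + D(-1) = (-221 - 19*(-50)) + 8*(-1) = (-221 + 950) - 8 = 729 - 8 = 721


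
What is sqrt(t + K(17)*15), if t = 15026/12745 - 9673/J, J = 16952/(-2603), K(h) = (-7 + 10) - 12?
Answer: sqrt(15771431809327858170)/108026620 ≈ 36.762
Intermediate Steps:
K(h) = -9 (K(h) = 3 - 12 = -9)
J = -16952/2603 (J = 16952*(-1/2603) = -16952/2603 ≈ -6.5125)
t = 321158768907/216053240 (t = 15026/12745 - 9673/(-16952/2603) = 15026*(1/12745) - 9673*(-2603/16952) = 15026/12745 + 25178819/16952 = 321158768907/216053240 ≈ 1486.5)
sqrt(t + K(17)*15) = sqrt(321158768907/216053240 - 9*15) = sqrt(321158768907/216053240 - 135) = sqrt(291991581507/216053240) = sqrt(15771431809327858170)/108026620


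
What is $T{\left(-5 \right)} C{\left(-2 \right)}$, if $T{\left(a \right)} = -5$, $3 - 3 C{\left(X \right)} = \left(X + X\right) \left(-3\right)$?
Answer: $15$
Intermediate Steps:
$C{\left(X \right)} = 1 + 2 X$ ($C{\left(X \right)} = 1 - \frac{\left(X + X\right) \left(-3\right)}{3} = 1 - \frac{2 X \left(-3\right)}{3} = 1 - \frac{\left(-6\right) X}{3} = 1 + 2 X$)
$T{\left(-5 \right)} C{\left(-2 \right)} = - 5 \left(1 + 2 \left(-2\right)\right) = - 5 \left(1 - 4\right) = \left(-5\right) \left(-3\right) = 15$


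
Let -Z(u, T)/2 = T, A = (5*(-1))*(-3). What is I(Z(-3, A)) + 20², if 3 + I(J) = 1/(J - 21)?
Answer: 20246/51 ≈ 396.98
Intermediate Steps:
A = 15 (A = -5*(-3) = 15)
Z(u, T) = -2*T
I(J) = -3 + 1/(-21 + J) (I(J) = -3 + 1/(J - 21) = -3 + 1/(-21 + J))
I(Z(-3, A)) + 20² = (64 - (-6)*15)/(-21 - 2*15) + 20² = (64 - 3*(-30))/(-21 - 30) + 400 = (64 + 90)/(-51) + 400 = -1/51*154 + 400 = -154/51 + 400 = 20246/51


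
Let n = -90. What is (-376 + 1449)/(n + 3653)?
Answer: 1073/3563 ≈ 0.30115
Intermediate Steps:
(-376 + 1449)/(n + 3653) = (-376 + 1449)/(-90 + 3653) = 1073/3563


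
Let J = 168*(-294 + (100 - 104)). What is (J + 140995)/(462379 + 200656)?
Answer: 90931/663035 ≈ 0.13714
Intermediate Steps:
J = -50064 (J = 168*(-294 - 4) = 168*(-298) = -50064)
(J + 140995)/(462379 + 200656) = (-50064 + 140995)/(462379 + 200656) = 90931/663035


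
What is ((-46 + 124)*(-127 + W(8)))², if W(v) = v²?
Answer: 24147396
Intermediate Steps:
((-46 + 124)*(-127 + W(8)))² = ((-46 + 124)*(-127 + 8²))² = (78*(-127 + 64))² = (78*(-63))² = (-4914)² = 24147396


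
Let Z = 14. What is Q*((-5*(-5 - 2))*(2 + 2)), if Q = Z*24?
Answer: 47040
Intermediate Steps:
Q = 336 (Q = 14*24 = 336)
Q*((-5*(-5 - 2))*(2 + 2)) = 336*((-5*(-5 - 2))*(2 + 2)) = 336*(-5*(-7)*4) = 336*(35*4) = 336*140 = 47040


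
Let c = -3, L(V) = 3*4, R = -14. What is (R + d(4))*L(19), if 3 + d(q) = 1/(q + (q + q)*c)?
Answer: -1023/5 ≈ -204.60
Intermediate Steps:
L(V) = 12
d(q) = -3 - 1/(5*q) (d(q) = -3 + 1/(q + (q + q)*(-3)) = -3 + 1/(q + (2*q)*(-3)) = -3 + 1/(q - 6*q) = -3 + 1/(-5*q) = -3 - 1/(5*q))
(R + d(4))*L(19) = (-14 + (-3 - ⅕/4))*12 = (-14 + (-3 - ⅕*¼))*12 = (-14 + (-3 - 1/20))*12 = (-14 - 61/20)*12 = -341/20*12 = -1023/5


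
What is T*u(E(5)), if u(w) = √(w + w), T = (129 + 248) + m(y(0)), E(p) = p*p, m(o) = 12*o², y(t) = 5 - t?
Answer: 3385*√2 ≈ 4787.1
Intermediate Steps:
E(p) = p²
T = 677 (T = (129 + 248) + 12*(5 - 1*0)² = 377 + 12*(5 + 0)² = 377 + 12*5² = 377 + 12*25 = 377 + 300 = 677)
u(w) = √2*√w (u(w) = √(2*w) = √2*√w)
T*u(E(5)) = 677*(√2*√(5²)) = 677*(√2*√25) = 677*(√2*5) = 677*(5*√2) = 3385*√2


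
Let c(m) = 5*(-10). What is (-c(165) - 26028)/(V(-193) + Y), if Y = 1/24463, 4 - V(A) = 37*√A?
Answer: -31092781649671/79063582875841 - 287605291072817*I*√193/79063582875841 ≈ -0.39326 - 50.536*I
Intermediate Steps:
V(A) = 4 - 37*√A
Y = 1/24463 ≈ 4.0878e-5
c(m) = -50
(-c(165) - 26028)/(V(-193) + Y) = (-1*(-50) - 26028)/((4 - 37*I*√193) + 1/24463) = (50 - 26028)/((4 - 37*I*√193) + 1/24463) = -25978/((4 - 37*I*√193) + 1/24463) = -25978/(97853/24463 - 37*I*√193)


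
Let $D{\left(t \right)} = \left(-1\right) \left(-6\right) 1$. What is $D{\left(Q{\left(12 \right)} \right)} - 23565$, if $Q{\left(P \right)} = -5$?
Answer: $-23559$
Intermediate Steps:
$D{\left(t \right)} = 6$ ($D{\left(t \right)} = 6 \cdot 1 = 6$)
$D{\left(Q{\left(12 \right)} \right)} - 23565 = 6 - 23565 = -23559$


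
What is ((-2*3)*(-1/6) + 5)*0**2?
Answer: 0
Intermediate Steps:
((-2*3)*(-1/6) + 5)*0**2 = (-(-6)/6 + 5)*0 = (-6*(-1/6) + 5)*0 = (1 + 5)*0 = 6*0 = 0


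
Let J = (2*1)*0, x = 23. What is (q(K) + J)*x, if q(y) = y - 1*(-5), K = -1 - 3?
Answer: 23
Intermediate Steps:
K = -4
q(y) = 5 + y (q(y) = y + 5 = 5 + y)
J = 0 (J = 2*0 = 0)
(q(K) + J)*x = ((5 - 4) + 0)*23 = (1 + 0)*23 = 1*23 = 23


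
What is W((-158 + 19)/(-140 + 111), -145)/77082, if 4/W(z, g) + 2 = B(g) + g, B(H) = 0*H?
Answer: -2/5665527 ≈ -3.5301e-7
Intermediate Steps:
B(H) = 0
W(z, g) = 4/(-2 + g) (W(z, g) = 4/(-2 + (0 + g)) = 4/(-2 + g))
W((-158 + 19)/(-140 + 111), -145)/77082 = (4/(-2 - 145))/77082 = (4/(-147))*(1/77082) = (4*(-1/147))*(1/77082) = -4/147*1/77082 = -2/5665527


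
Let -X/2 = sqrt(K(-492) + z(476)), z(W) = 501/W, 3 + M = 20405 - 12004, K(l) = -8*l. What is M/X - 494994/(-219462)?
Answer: 82499/36577 - 8398*sqrt(223010403)/1874037 ≈ -64.665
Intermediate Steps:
M = 8398 (M = -3 + (20405 - 12004) = -3 + 8401 = 8398)
X = -sqrt(223010403)/119 (X = -2*sqrt(-8*(-492) + 501/476) = -2*sqrt(3936 + 501*(1/476)) = -2*sqrt(3936 + 501/476) = -sqrt(223010403)/119 ≈ -125.49)
M/X - 494994/(-219462) = 8398/((-sqrt(223010403)/119)) - 494994/(-219462) = 8398*(-sqrt(223010403)/1874037) - 494994*(-1/219462) = -8398*sqrt(223010403)/1874037 + 82499/36577 = 82499/36577 - 8398*sqrt(223010403)/1874037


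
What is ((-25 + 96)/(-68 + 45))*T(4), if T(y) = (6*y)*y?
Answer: -6816/23 ≈ -296.35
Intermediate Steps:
T(y) = 6*y**2
((-25 + 96)/(-68 + 45))*T(4) = ((-25 + 96)/(-68 + 45))*(6*4**2) = (71/(-23))*(6*16) = (71*(-1/23))*96 = -71/23*96 = -6816/23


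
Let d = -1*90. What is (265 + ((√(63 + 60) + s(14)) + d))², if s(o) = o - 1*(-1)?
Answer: (190 + √123)² ≈ 40437.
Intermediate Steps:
d = -90
s(o) = 1 + o (s(o) = o + 1 = 1 + o)
(265 + ((√(63 + 60) + s(14)) + d))² = (265 + ((√(63 + 60) + (1 + 14)) - 90))² = (265 + ((√123 + 15) - 90))² = (265 + ((15 + √123) - 90))² = (265 + (-75 + √123))² = (190 + √123)²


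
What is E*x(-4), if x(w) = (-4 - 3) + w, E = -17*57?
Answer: 10659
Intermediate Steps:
E = -969
x(w) = -7 + w
E*x(-4) = -969*(-7 - 4) = -969*(-11) = 10659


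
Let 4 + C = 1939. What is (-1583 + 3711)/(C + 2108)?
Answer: 2128/4043 ≈ 0.52634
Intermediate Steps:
C = 1935 (C = -4 + 1939 = 1935)
(-1583 + 3711)/(C + 2108) = (-1583 + 3711)/(1935 + 2108) = 2128/4043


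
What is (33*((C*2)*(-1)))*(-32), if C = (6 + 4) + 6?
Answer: 33792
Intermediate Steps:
C = 16 (C = 10 + 6 = 16)
(33*((C*2)*(-1)))*(-32) = (33*((16*2)*(-1)))*(-32) = (33*(32*(-1)))*(-32) = (33*(-32))*(-32) = -1056*(-32) = 33792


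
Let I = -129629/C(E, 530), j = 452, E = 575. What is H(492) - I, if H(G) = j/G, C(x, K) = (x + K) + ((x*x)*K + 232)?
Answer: 19817226698/21553608201 ≈ 0.91944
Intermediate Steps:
C(x, K) = 232 + K + x + K*x**2 (C(x, K) = (K + x) + (x**2*K + 232) = (K + x) + (K*x**2 + 232) = (K + x) + (232 + K*x**2) = 232 + K + x + K*x**2)
H(G) = 452/G
I = -129629/175232587 (I = -129629/(232 + 530 + 575 + 530*575**2) = -129629/(232 + 530 + 575 + 530*330625) = -129629/(232 + 530 + 575 + 175231250) = -129629/175232587 ≈ -0.00073975)
H(492) - I = 452/492 - 1*(-129629/175232587) = 452*(1/492) + 129629/175232587 = 113/123 + 129629/175232587 = 19817226698/21553608201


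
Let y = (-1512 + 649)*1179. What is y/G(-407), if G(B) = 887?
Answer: -1017477/887 ≈ -1147.1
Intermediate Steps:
y = -1017477 (y = -863*1179 = -1017477)
y/G(-407) = -1017477/887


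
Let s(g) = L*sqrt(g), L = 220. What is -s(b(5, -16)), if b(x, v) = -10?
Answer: -220*I*sqrt(10) ≈ -695.7*I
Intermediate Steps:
s(g) = 220*sqrt(g)
-s(b(5, -16)) = -220*sqrt(-10) = -220*I*sqrt(10)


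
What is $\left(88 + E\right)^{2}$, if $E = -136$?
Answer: $2304$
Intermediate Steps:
$\left(88 + E\right)^{2} = \left(88 - 136\right)^{2} = \left(-48\right)^{2} = 2304$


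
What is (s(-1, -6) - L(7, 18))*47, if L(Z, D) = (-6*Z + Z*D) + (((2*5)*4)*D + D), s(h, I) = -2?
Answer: -38728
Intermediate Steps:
L(Z, D) = -6*Z + 41*D + D*Z (L(Z, D) = (-6*Z + D*Z) + ((10*4)*D + D) = (-6*Z + D*Z) + (40*D + D) = (-6*Z + D*Z) + 41*D = -6*Z + 41*D + D*Z)
(s(-1, -6) - L(7, 18))*47 = (-2 - (-6*7 + 41*18 + 18*7))*47 = (-2 - (-42 + 738 + 126))*47 = (-2 - 1*822)*47 = (-2 - 822)*47 = -824*47 = -38728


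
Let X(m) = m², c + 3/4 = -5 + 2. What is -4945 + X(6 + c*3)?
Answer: -78679/16 ≈ -4917.4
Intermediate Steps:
c = -15/4 (c = -¾ + (-5 + 2) = -¾ - 3 = -15/4 ≈ -3.7500)
-4945 + X(6 + c*3) = -4945 + (6 - 15/4*3)² = -4945 + (6 - 45/4)² = -4945 + (-21/4)² = -4945 + 441/16 = -78679/16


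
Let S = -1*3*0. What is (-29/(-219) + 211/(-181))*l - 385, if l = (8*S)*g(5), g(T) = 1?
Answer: -385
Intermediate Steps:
S = 0 (S = -3*0 = 0)
l = 0 (l = (8*0)*1 = 0*1 = 0)
(-29/(-219) + 211/(-181))*l - 385 = (-29/(-219) + 211/(-181))*0 - 385 = (-29*(-1/219) + 211*(-1/181))*0 - 385 = (29/219 - 211/181)*0 - 385 = -40960/39639*0 - 385 = 0 - 385 = -385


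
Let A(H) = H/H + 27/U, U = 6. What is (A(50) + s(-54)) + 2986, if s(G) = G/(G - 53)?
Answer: 640289/214 ≈ 2992.0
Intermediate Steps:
s(G) = G/(-53 + G)
A(H) = 11/2 (A(H) = H/H + 27/6 = 1 + 27*(1/6) = 1 + 9/2 = 11/2)
(A(50) + s(-54)) + 2986 = (11/2 - 54/(-53 - 54)) + 2986 = (11/2 - 54/(-107)) + 2986 = (11/2 - 54*(-1/107)) + 2986 = (11/2 + 54/107) + 2986 = 1285/214 + 2986 = 640289/214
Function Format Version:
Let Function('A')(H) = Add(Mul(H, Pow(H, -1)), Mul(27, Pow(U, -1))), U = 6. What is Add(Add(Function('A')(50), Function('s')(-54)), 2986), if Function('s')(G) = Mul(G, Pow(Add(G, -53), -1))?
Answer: Rational(640289, 214) ≈ 2992.0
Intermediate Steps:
Function('s')(G) = Mul(G, Pow(Add(-53, G), -1))
Function('A')(H) = Rational(11, 2) (Function('A')(H) = Add(Mul(H, Pow(H, -1)), Mul(27, Pow(6, -1))) = Add(1, Mul(27, Rational(1, 6))) = Add(1, Rational(9, 2)) = Rational(11, 2))
Add(Add(Function('A')(50), Function('s')(-54)), 2986) = Add(Add(Rational(11, 2), Mul(-54, Pow(Add(-53, -54), -1))), 2986) = Add(Add(Rational(11, 2), Mul(-54, Pow(-107, -1))), 2986) = Add(Add(Rational(11, 2), Mul(-54, Rational(-1, 107))), 2986) = Add(Add(Rational(11, 2), Rational(54, 107)), 2986) = Add(Rational(1285, 214), 2986) = Rational(640289, 214)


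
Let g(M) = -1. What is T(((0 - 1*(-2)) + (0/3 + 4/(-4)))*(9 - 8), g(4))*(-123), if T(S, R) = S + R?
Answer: 0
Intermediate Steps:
T(S, R) = R + S
T(((0 - 1*(-2)) + (0/3 + 4/(-4)))*(9 - 8), g(4))*(-123) = (-1 + ((0 - 1*(-2)) + (0/3 + 4/(-4)))*(9 - 8))*(-123) = (-1 + ((0 + 2) + (0*(1/3) + 4*(-1/4)))*1)*(-123) = (-1 + (2 + (0 - 1))*1)*(-123) = (-1 + (2 - 1)*1)*(-123) = (-1 + 1*1)*(-123) = (-1 + 1)*(-123) = 0*(-123) = 0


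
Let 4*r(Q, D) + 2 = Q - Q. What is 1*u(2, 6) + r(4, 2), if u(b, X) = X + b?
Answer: 15/2 ≈ 7.5000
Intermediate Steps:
r(Q, D) = -½ (r(Q, D) = -½ + (Q - Q)/4 = -½ + (¼)*0 = -½ + 0 = -½)
1*u(2, 6) + r(4, 2) = 1*(6 + 2) - ½ = 1*8 - ½ = 8 - ½ = 15/2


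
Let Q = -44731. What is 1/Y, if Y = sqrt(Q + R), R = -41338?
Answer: -I*sqrt(86069)/86069 ≈ -0.0034086*I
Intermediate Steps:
Y = I*sqrt(86069) (Y = sqrt(-44731 - 41338) = sqrt(-86069) = I*sqrt(86069) ≈ 293.38*I)
1/Y = 1/(I*sqrt(86069)) = -I*sqrt(86069)/86069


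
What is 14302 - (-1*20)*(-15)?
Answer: 14002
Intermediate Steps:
14302 - (-1*20)*(-15) = 14302 - (-20)*(-15) = 14302 - 1*300 = 14302 - 300 = 14002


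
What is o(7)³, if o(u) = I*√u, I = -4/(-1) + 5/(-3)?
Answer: 2401*√7/27 ≈ 235.28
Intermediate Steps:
I = 7/3 (I = -4*(-1) + 5*(-⅓) = 4 - 5/3 = 7/3 ≈ 2.3333)
o(u) = 7*√u/3
o(7)³ = (7*√7/3)³ = 2401*√7/27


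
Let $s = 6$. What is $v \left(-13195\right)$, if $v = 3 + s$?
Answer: $-118755$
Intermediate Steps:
$v = 9$ ($v = 3 + 6 = 9$)
$v \left(-13195\right) = 9 \left(-13195\right) = -118755$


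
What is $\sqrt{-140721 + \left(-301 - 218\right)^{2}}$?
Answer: $8 \sqrt{2010} \approx 358.66$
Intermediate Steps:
$\sqrt{-140721 + \left(-301 - 218\right)^{2}} = \sqrt{-140721 + \left(-519\right)^{2}} = \sqrt{-140721 + 269361} = \sqrt{128640} = 8 \sqrt{2010}$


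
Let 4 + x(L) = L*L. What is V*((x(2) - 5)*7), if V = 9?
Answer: -315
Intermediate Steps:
x(L) = -4 + L² (x(L) = -4 + L*L = -4 + L²)
V*((x(2) - 5)*7) = 9*(((-4 + 2²) - 5)*7) = 9*(((-4 + 4) - 5)*7) = 9*((0 - 5)*7) = 9*(-5*7) = 9*(-35) = -315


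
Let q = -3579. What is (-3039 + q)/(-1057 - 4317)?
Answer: 3309/2687 ≈ 1.2315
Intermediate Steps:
(-3039 + q)/(-1057 - 4317) = (-3039 - 3579)/(-1057 - 4317) = -6618/(-5374) = -6618*(-1/5374) = 3309/2687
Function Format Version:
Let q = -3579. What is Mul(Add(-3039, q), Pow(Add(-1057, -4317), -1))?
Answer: Rational(3309, 2687) ≈ 1.2315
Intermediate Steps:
Mul(Add(-3039, q), Pow(Add(-1057, -4317), -1)) = Mul(Add(-3039, -3579), Pow(Add(-1057, -4317), -1)) = Mul(-6618, Pow(-5374, -1)) = Mul(-6618, Rational(-1, 5374)) = Rational(3309, 2687)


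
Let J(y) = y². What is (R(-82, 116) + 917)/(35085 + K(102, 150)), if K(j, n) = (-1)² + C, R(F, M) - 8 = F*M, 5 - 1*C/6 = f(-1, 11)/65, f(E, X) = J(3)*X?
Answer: -558155/2281946 ≈ -0.24460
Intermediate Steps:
f(E, X) = 9*X (f(E, X) = 3²*X = 9*X)
C = 1356/65 (C = 30 - 6*9*11/65 = 30 - 594/65 = 1356/65 ≈ 20.862)
R(F, M) = 8 + F*M
K(j, n) = 1421/65 (K(j, n) = (-1)² + 1356/65 = 1 + 1356/65 = 1421/65)
(R(-82, 116) + 917)/(35085 + K(102, 150)) = ((8 - 82*116) + 917)/(35085 + 1421/65) = ((8 - 9512) + 917)/(2281946/65) = (-9504 + 917)*(65/2281946) = -8587*65/2281946 = -558155/2281946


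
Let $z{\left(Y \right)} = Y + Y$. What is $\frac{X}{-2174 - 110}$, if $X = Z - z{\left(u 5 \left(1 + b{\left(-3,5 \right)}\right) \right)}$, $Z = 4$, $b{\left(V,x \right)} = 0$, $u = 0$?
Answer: $- \frac{1}{571} \approx -0.0017513$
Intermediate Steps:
$z{\left(Y \right)} = 2 Y$
$X = 4$ ($X = 4 - 2 \cdot 0 \cdot 5 \left(1 + 0\right) = 4 - 2 \cdot 0 \cdot 1 = 4 - 2 \cdot 0 = 4 - 0 = 4 + 0 = 4$)
$\frac{X}{-2174 - 110} = \frac{4}{-2174 - 110} = \frac{4}{-2284} = 4 \left(- \frac{1}{2284}\right) = - \frac{1}{571}$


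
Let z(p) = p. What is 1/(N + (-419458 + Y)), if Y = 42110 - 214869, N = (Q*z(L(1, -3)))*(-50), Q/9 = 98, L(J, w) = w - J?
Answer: -1/415817 ≈ -2.4049e-6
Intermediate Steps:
Q = 882 (Q = 9*98 = 882)
N = 176400 (N = (882*(-3 - 1*1))*(-50) = (882*(-3 - 1))*(-50) = (882*(-4))*(-50) = -3528*(-50) = 176400)
Y = -172759
1/(N + (-419458 + Y)) = 1/(176400 + (-419458 - 172759)) = 1/(176400 - 592217) = 1/(-415817) = -1/415817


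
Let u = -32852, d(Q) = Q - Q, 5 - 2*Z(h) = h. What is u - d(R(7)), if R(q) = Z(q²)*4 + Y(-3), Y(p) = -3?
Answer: -32852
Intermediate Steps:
Z(h) = 5/2 - h/2
R(q) = 7 - 2*q² (R(q) = (5/2 - q²/2)*4 - 3 = (10 - 2*q²) - 3 = 7 - 2*q²)
d(Q) = 0
u - d(R(7)) = -32852 - 1*0 = -32852 + 0 = -32852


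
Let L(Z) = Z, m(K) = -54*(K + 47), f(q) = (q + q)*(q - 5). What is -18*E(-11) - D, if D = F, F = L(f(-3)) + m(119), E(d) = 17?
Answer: 8610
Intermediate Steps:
f(q) = 2*q*(-5 + q) (f(q) = (2*q)*(-5 + q) = 2*q*(-5 + q))
m(K) = -2538 - 54*K (m(K) = -54*(47 + K) = -2538 - 54*K)
F = -8916 (F = 2*(-3)*(-5 - 3) + (-2538 - 54*119) = 2*(-3)*(-8) + (-2538 - 6426) = 48 - 8964 = -8916)
D = -8916
-18*E(-11) - D = -18*17 - 1*(-8916) = -306 + 8916 = 8610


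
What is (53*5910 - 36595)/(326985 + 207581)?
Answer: 276635/534566 ≈ 0.51749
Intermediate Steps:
(53*5910 - 36595)/(326985 + 207581) = (313230 - 36595)/534566 = 276635*(1/534566) = 276635/534566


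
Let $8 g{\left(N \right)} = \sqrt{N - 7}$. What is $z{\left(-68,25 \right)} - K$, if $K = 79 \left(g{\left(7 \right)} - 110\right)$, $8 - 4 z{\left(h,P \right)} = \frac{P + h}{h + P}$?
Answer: $\frac{34767}{4} \approx 8691.8$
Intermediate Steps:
$z{\left(h,P \right)} = \frac{7}{4}$ ($z{\left(h,P \right)} = 2 - \frac{\left(P + h\right) \frac{1}{h + P}}{4} = 2 - \frac{\left(P + h\right) \frac{1}{P + h}}{4} = 2 - \frac{1}{4} = \frac{7}{4}$)
$g{\left(N \right)} = \frac{\sqrt{-7 + N}}{8}$ ($g{\left(N \right)} = \frac{\sqrt{N - 7}}{8} = \frac{\sqrt{-7 + N}}{8}$)
$K = -8690$ ($K = 79 \left(\frac{\sqrt{-7 + 7}}{8} - 110\right) = 79 \left(\frac{\sqrt{0}}{8} - 110\right) = 79 \left(\frac{1}{8} \cdot 0 - 110\right) = 79 \left(0 - 110\right) = 79 \left(-110\right) = -8690$)
$z{\left(-68,25 \right)} - K = \frac{7}{4} - -8690 = \frac{7}{4} + 8690 = \frac{34767}{4}$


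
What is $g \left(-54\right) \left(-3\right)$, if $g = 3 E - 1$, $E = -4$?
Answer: $-2106$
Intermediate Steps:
$g = -13$ ($g = 3 \left(-4\right) - 1 = -12 - 1 = -13$)
$g \left(-54\right) \left(-3\right) = \left(-13\right) \left(-54\right) \left(-3\right) = 702 \left(-3\right) = -2106$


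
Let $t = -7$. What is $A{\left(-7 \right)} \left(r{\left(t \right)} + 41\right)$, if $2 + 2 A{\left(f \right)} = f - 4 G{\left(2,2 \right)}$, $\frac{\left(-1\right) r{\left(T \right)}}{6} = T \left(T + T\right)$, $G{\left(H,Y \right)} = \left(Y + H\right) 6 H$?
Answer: $\frac{109947}{2} \approx 54974.0$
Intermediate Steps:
$G{\left(H,Y \right)} = H \left(6 H + 6 Y\right)$ ($G{\left(H,Y \right)} = \left(H + Y\right) 6 H = \left(6 H + 6 Y\right) H = H \left(6 H + 6 Y\right)$)
$r{\left(T \right)} = - 12 T^{2}$ ($r{\left(T \right)} = - 6 T \left(T + T\right) = - 6 T 2 T = - 6 \cdot 2 T^{2} = - 12 T^{2}$)
$A{\left(f \right)} = -97 + \frac{f}{2}$ ($A{\left(f \right)} = -1 + \frac{f - 4 \cdot 6 \cdot 2 \left(2 + 2\right)}{2} = -1 + \frac{f - 4 \cdot 6 \cdot 2 \cdot 4}{2} = -1 + \frac{f - 192}{2} = -1 + \frac{-192 + f}{2} = -1 + \left(-96 + \frac{f}{2}\right) = -97 + \frac{f}{2}$)
$A{\left(-7 \right)} \left(r{\left(t \right)} + 41\right) = \left(-97 + \frac{1}{2} \left(-7\right)\right) \left(- 12 \left(-7\right)^{2} + 41\right) = \left(-97 - \frac{7}{2}\right) \left(\left(-12\right) 49 + 41\right) = - \frac{201 \left(-588 + 41\right)}{2} = \left(- \frac{201}{2}\right) \left(-547\right) = \frac{109947}{2}$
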